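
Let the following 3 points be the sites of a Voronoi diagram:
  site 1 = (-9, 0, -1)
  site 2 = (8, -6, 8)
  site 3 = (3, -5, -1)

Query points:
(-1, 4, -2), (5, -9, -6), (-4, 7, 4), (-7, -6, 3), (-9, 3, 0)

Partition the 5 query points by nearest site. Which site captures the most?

(-1, 4, -2) — d² to each: site 1:81, site 2:281, site 3:98 → nearest is site 1
(5, -9, -6) — d² to each: site 1:302, site 2:214, site 3:45 → nearest is site 3
(-4, 7, 4) — d² to each: site 1:99, site 2:329, site 3:218 → nearest is site 1
(-7, -6, 3) — d² to each: site 1:56, site 2:250, site 3:117 → nearest is site 1
(-9, 3, 0) — d² to each: site 1:10, site 2:434, site 3:209 → nearest is site 1
Tally — site 1:4, site 3:1. site 1 captures the most (4).

site 1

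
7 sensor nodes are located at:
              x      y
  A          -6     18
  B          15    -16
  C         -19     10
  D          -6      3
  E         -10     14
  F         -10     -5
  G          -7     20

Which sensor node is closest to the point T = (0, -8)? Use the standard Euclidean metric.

Squared Euclidean distances:
|TA|² = 36 + 676 = 712
|TB|² = 225 + 64 = 289
|TC|² = 361 + 324 = 685
|TD|² = 36 + 121 = 157
|TE|² = 100 + 484 = 584
|TF|² = 100 + 9 = 109
|TG|² = 49 + 784 = 833
The smallest is to F, so T lies in the Voronoi region of F.

F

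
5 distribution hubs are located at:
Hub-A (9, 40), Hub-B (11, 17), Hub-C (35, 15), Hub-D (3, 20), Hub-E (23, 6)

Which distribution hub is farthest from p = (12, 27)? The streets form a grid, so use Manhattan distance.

d(p, Hub-A) = 3 + 13 = 16
d(p, Hub-B) = 1 + 10 = 11
d(p, Hub-C) = 23 + 12 = 35
d(p, Hub-D) = 9 + 7 = 16
d(p, Hub-E) = 11 + 21 = 32
The largest is to Hub-C.

Hub-C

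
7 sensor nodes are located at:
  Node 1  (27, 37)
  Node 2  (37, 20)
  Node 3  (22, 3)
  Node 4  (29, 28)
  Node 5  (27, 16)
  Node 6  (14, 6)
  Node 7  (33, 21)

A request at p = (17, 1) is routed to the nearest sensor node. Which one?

Since √ is increasing, it suffices to compare squared distances:
d²(p, Node 1) = (17−27)² + (1−37)² = 100 + 1296 = 1396
d²(p, Node 2) = (17−37)² + (1−20)² = 400 + 361 = 761
d²(p, Node 3) = (17−22)² + (1−3)² = 25 + 4 = 29
d²(p, Node 4) = (17−29)² + (1−28)² = 144 + 729 = 873
d²(p, Node 5) = (17−27)² + (1−16)² = 100 + 225 = 325
d²(p, Node 6) = (17−14)² + (1−6)² = 9 + 25 = 34
d²(p, Node 7) = (17−33)² + (1−21)² = 256 + 400 = 656
Node 3 is nearest.

Node 3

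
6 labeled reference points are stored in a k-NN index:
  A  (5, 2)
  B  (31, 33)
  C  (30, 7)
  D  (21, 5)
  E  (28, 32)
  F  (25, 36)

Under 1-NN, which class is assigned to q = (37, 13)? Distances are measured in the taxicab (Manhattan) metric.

d(q,A) = |37−5| + |13−2| = 32 + 11 = 43
d(q,B) = |37−31| + |13−33| = 6 + 20 = 26
d(q,C) = |37−30| + |13−7| = 7 + 6 = 13
d(q,D) = |37−21| + |13−5| = 16 + 8 = 24
d(q,E) = |37−28| + |13−32| = 9 + 19 = 28
d(q,F) = |37−25| + |13−36| = 12 + 23 = 35
The smallest is to C, so q lies in the Voronoi region of C.

C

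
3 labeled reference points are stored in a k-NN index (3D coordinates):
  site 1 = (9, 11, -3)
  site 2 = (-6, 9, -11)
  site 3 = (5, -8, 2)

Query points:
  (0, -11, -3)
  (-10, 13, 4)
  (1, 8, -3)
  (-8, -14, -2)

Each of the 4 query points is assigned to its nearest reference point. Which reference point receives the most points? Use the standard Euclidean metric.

(0, -11, -3) — d² to each: site 1:565, site 2:500, site 3:59 → nearest is site 3
(-10, 13, 4) — d² to each: site 1:414, site 2:257, site 3:670 → nearest is site 2
(1, 8, -3) — d² to each: site 1:73, site 2:114, site 3:297 → nearest is site 1
(-8, -14, -2) — d² to each: site 1:915, site 2:614, site 3:221 → nearest is site 3
Tally — site 1:1, site 2:1, site 3:2. site 3 captures the most (2).

site 3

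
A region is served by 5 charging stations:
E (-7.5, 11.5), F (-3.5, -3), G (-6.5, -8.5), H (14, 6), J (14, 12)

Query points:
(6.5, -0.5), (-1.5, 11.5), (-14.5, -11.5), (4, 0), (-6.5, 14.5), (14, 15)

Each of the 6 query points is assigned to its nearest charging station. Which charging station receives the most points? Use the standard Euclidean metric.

E

(6.5, -0.5) — d² to each: E:340, F:106.25, G:233, H:98.5, J:212.5 → nearest is H
(-1.5, 11.5) — d² to each: E:36, F:214.25, G:425, H:270.5, J:240.5 → nearest is E
(-14.5, -11.5) — d² to each: E:578, F:193.25, G:73, H:1118.5, J:1364.5 → nearest is G
(4, 0) — d² to each: E:264.5, F:65.25, G:182.5, H:136, J:244 → nearest is F
(-6.5, 14.5) — d² to each: E:10, F:315.25, G:529, H:492.5, J:426.5 → nearest is E
(14, 15) — d² to each: E:474.5, F:630.25, G:972.5, H:81, J:9 → nearest is J
Tally — E:2, F:1, G:1, H:1, J:1. E captures the most (2).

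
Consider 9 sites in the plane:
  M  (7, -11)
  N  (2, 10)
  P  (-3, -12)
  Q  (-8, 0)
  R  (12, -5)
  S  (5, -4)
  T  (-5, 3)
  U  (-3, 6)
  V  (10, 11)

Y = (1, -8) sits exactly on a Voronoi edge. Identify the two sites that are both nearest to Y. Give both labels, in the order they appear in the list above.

P and S

Squared distances from Y to each site:
|YM|² = (1−7)² + (-8−(-11))² = 36 + 9 = 45
|YN|² = (1−2)² + (-8−10)² = 1 + 324 = 325
|YP|² = (1−(-3))² + (-8−(-12))² = 16 + 16 = 32
|YQ|² = (1−(-8))² + (-8−0)² = 81 + 64 = 145
|YR|² = (1−12)² + (-8−(-5))² = 121 + 9 = 130
|YS|² = (1−5)² + (-8−(-4))² = 16 + 16 = 32
|YT|² = (1−(-5))² + (-8−3)² = 36 + 121 = 157
|YU|² = (1−(-3))² + (-8−6)² = 16 + 196 = 212
|YV|² = (1−10)² + (-8−11)² = 81 + 361 = 442
Y is equidistant from P and S (both at squared distance 32), and every other site is strictly farther — so Y lies on the P–S Voronoi edge.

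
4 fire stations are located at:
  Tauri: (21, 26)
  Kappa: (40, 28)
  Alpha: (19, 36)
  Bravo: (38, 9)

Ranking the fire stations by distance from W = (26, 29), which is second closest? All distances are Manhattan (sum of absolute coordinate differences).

d(W, Tauri) = |26−21| + |29−26| = 5 + 3 = 8
d(W, Kappa) = |26−40| + |29−28| = 14 + 1 = 15
d(W, Alpha) = |26−19| + |29−36| = 7 + 7 = 14
d(W, Bravo) = |26−38| + |29−9| = 12 + 20 = 32
Sorted ascending: Tauri, Alpha, Kappa, … — the second-nearest is Alpha.

Alpha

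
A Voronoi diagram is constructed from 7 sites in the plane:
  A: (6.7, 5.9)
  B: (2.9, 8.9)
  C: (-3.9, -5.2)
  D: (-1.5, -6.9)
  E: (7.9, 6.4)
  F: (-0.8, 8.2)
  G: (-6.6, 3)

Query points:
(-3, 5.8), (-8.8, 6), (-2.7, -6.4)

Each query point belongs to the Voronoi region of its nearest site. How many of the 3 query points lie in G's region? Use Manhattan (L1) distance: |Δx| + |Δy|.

(-3, 5.8) — d to each: A:9.8, B:9, C:11.9, D:14.2, E:11.5, F:4.6, G:6.4 → nearest is F
(-8.8, 6) — d to each: A:15.6, B:14.6, C:16.1, D:20.2, E:17.1, F:10.2, G:5.2 → nearest is G
(-2.7, -6.4) — d to each: A:21.7, B:20.9, C:2.4, D:1.7, E:23.4, F:16.5, G:13.3 → nearest is D
1 of the 3 points has G as nearest.

1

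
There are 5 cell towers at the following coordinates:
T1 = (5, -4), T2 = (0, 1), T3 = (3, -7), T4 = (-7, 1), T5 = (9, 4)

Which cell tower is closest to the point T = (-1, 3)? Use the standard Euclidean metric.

T2

Compare squared distances (the ordering matches that of the actual distances):
|TT1|² = (-1−5)² + (3−(-4))² = 36 + 49 = 85
|TT2|² = (-1−0)² + (3−1)² = 1 + 4 = 5
|TT3|² = (-1−3)² + (3−(-7))² = 16 + 100 = 116
|TT4|² = (-1−(-7))² + (3−1)² = 36 + 4 = 40
|TT5|² = (-1−9)² + (3−4)² = 100 + 1 = 101
The smallest is to T2, so T lies in the Voronoi region of T2.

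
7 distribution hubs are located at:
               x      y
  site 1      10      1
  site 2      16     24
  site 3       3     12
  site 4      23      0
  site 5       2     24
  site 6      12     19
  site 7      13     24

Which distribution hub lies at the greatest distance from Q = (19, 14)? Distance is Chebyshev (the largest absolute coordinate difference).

d(Q, site 1) = max(9, 13) = 13
d(Q, site 2) = max(3, 10) = 10
d(Q, site 3) = max(16, 2) = 16
d(Q, site 4) = max(4, 14) = 14
d(Q, site 5) = max(17, 10) = 17
d(Q, site 6) = max(7, 5) = 7
d(Q, site 7) = max(6, 10) = 10
The largest is to site 5.

site 5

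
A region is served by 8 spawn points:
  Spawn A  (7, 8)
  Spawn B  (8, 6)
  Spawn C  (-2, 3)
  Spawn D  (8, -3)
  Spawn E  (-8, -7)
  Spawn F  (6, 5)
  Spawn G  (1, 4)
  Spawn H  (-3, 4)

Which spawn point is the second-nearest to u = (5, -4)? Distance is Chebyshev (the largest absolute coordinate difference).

d(u, Spawn A) = max(2, 12) = 12
d(u, Spawn B) = max(3, 10) = 10
d(u, Spawn C) = max(7, 7) = 7
d(u, Spawn D) = max(3, 1) = 3
d(u, Spawn E) = max(13, 3) = 13
d(u, Spawn F) = max(1, 9) = 9
d(u, Spawn G) = max(4, 8) = 8
d(u, Spawn H) = max(8, 8) = 8
Sorted ascending: Spawn D, Spawn C, Spawn G, … — the second-nearest is Spawn C.

Spawn C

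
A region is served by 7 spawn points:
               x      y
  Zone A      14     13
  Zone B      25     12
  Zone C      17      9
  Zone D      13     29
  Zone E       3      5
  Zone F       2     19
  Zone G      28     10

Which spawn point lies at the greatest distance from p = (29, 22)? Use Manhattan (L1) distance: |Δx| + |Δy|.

d(p, Zone A) = |29−14| + |22−13| = 15 + 9 = 24
d(p, Zone B) = |29−25| + |22−12| = 4 + 10 = 14
d(p, Zone C) = |29−17| + |22−9| = 12 + 13 = 25
d(p, Zone D) = |29−13| + |22−29| = 16 + 7 = 23
d(p, Zone E) = |29−3| + |22−5| = 26 + 17 = 43
d(p, Zone F) = |29−2| + |22−19| = 27 + 3 = 30
d(p, Zone G) = |29−28| + |22−10| = 1 + 12 = 13
The largest is to Zone E.

Zone E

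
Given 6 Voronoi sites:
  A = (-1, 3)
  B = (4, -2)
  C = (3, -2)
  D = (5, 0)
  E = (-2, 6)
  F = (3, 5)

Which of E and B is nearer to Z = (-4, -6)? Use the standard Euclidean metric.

B

Compare squared distances:
|ZE|² = (-4−(-2))² + (-6−6)² = 4 + 144 = 148
|ZB|² = (-4−4)² + (-6−(-2))² = 64 + 16 = 80
148 > 80, so B is closer.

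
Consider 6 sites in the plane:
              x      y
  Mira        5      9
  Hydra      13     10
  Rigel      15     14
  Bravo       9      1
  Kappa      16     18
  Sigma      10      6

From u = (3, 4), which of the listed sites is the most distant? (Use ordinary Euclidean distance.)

Kappa

Squared Euclidean distances:
d²(u, Mira) = 4 + 25 = 29
d²(u, Hydra) = 100 + 36 = 136
d²(u, Rigel) = 144 + 100 = 244
d²(u, Bravo) = 36 + 9 = 45
d²(u, Kappa) = 169 + 196 = 365
d²(u, Sigma) = 49 + 4 = 53
The largest is to Kappa.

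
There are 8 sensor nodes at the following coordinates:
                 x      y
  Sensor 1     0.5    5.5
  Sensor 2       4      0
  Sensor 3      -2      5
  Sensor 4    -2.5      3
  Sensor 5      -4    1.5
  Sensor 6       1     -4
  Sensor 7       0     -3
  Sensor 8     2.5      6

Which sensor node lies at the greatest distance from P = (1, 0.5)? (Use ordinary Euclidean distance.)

Compare squared distances (the ordering matches that of the actual distances):
d²(P, Sensor 1) = (1−0.5)² + (0.5−5.5)² = 0.25 + 25 = 25.25
d²(P, Sensor 2) = (1−4)² + (0.5−0)² = 9 + 0.25 = 9.25
d²(P, Sensor 3) = (1−(-2))² + (0.5−5)² = 9 + 20.25 = 29.25
d²(P, Sensor 4) = (1−(-2.5))² + (0.5−3)² = 12.25 + 6.25 = 18.5
d²(P, Sensor 5) = (1−(-4))² + (0.5−1.5)² = 25 + 1 = 26
d²(P, Sensor 6) = (1−1)² + (0.5−(-4))² = 0 + 20.25 = 20.25
d²(P, Sensor 7) = (1−0)² + (0.5−(-3))² = 1 + 12.25 = 13.25
d²(P, Sensor 8) = (1−2.5)² + (0.5−6)² = 2.25 + 30.25 = 32.5
The largest is to Sensor 8.

Sensor 8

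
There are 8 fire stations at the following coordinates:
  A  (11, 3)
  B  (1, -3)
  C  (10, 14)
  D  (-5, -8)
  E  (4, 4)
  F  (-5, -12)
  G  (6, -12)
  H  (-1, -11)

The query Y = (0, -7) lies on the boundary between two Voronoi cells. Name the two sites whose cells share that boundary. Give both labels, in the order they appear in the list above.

Squared distances from Y to each site:
|YA|² = (0−11)² + (-7−3)² = 121 + 100 = 221
|YB|² = (0−1)² + (-7−(-3))² = 1 + 16 = 17
|YC|² = (0−10)² + (-7−14)² = 100 + 441 = 541
|YD|² = (0−(-5))² + (-7−(-8))² = 25 + 1 = 26
|YE|² = (0−4)² + (-7−4)² = 16 + 121 = 137
|YF|² = (0−(-5))² + (-7−(-12))² = 25 + 25 = 50
|YG|² = (0−6)² + (-7−(-12))² = 36 + 25 = 61
|YH|² = (0−(-1))² + (-7−(-11))² = 1 + 16 = 17
Y is equidistant from B and H (both at squared distance 17), and every other site is strictly farther — so Y lies on the B–H Voronoi edge.

B and H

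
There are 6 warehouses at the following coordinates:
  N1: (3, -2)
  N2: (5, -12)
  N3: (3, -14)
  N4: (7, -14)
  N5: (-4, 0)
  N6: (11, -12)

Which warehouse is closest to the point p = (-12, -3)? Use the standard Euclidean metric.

Squared Euclidean distances:
|pN1|² = (-12−3)² + (-3−(-2))² = 225 + 1 = 226
|pN2|² = (-12−5)² + (-3−(-12))² = 289 + 81 = 370
|pN3|² = (-12−3)² + (-3−(-14))² = 225 + 121 = 346
|pN4|² = (-12−7)² + (-3−(-14))² = 361 + 121 = 482
|pN5|² = (-12−(-4))² + (-3−0)² = 64 + 9 = 73
|pN6|² = (-12−11)² + (-3−(-12))² = 529 + 81 = 610
N5 is nearest.

N5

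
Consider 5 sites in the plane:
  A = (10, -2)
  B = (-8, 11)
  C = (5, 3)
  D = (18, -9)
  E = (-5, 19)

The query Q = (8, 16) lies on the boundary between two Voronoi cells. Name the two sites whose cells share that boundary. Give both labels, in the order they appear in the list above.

Squared distances from Q to each site:
|QA|² = (8−10)² + (16−(-2))² = 4 + 324 = 328
|QB|² = (8−(-8))² + (16−11)² = 256 + 25 = 281
|QC|² = (8−5)² + (16−3)² = 9 + 169 = 178
|QD|² = (8−18)² + (16−(-9))² = 100 + 625 = 725
|QE|² = (8−(-5))² + (16−19)² = 169 + 9 = 178
Q is equidistant from C and E (both at squared distance 178), and every other site is strictly farther — so Q lies on the C–E Voronoi edge.

C and E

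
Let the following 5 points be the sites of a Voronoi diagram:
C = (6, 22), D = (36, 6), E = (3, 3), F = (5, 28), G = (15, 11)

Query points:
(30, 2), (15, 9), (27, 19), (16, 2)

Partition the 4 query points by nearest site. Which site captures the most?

(30, 2) — d² to each: C:976, D:52, E:730, F:1301, G:306 → nearest is D
(15, 9) — d² to each: C:250, D:450, E:180, F:461, G:4 → nearest is G
(27, 19) — d² to each: C:450, D:250, E:832, F:565, G:208 → nearest is G
(16, 2) — d² to each: C:500, D:416, E:170, F:797, G:82 → nearest is G
Tally — D:1, G:3. G captures the most (3).

G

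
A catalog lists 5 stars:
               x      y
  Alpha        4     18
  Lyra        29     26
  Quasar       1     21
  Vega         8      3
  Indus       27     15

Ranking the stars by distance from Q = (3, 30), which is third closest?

Lyra

Since √ is increasing, it suffices to compare squared distances:
d²(Q, Alpha) = 1 + 144 = 145
d²(Q, Lyra) = 676 + 16 = 692
d²(Q, Quasar) = 4 + 81 = 85
d²(Q, Vega) = 25 + 729 = 754
d²(Q, Indus) = 576 + 225 = 801
Sorted ascending: Quasar, Alpha, Lyra, Vega, … — the third-nearest is Lyra.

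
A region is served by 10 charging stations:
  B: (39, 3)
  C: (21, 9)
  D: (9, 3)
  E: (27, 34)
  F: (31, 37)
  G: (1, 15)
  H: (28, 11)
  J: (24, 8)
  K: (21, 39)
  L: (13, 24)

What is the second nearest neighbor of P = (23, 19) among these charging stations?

C

Squared Euclidean distances:
|PB|² = (23−39)² + (19−3)² = 256 + 256 = 512
|PC|² = (23−21)² + (19−9)² = 4 + 100 = 104
|PD|² = (23−9)² + (19−3)² = 196 + 256 = 452
|PE|² = (23−27)² + (19−34)² = 16 + 225 = 241
|PF|² = (23−31)² + (19−37)² = 64 + 324 = 388
|PG|² = (23−1)² + (19−15)² = 484 + 16 = 500
|PH|² = (23−28)² + (19−11)² = 25 + 64 = 89
|PJ|² = (23−24)² + (19−8)² = 1 + 121 = 122
|PK|² = (23−21)² + (19−39)² = 4 + 400 = 404
|PL|² = (23−13)² + (19−24)² = 100 + 25 = 125
Sorted ascending: H, C, J, … — the second-nearest is C.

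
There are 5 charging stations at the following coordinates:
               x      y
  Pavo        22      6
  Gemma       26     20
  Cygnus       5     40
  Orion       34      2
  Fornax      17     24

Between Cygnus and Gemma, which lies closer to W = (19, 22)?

Gemma

Compare squared distances:
d²(W, Cygnus) = (19−5)² + (22−40)² = 196 + 324 = 520
d²(W, Gemma) = (19−26)² + (22−20)² = 49 + 4 = 53
520 > 53, so Gemma is closer.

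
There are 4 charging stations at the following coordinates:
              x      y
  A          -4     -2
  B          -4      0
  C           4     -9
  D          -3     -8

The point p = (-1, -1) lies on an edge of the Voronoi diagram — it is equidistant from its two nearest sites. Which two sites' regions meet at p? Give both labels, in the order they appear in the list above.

Squared distances from p to each site:
|pA|² = (-1−(-4))² + (-1−(-2))² = 9 + 1 = 10
|pB|² = (-1−(-4))² + (-1−0)² = 9 + 1 = 10
|pC|² = (-1−4)² + (-1−(-9))² = 25 + 64 = 89
|pD|² = (-1−(-3))² + (-1−(-8))² = 4 + 49 = 53
p is equidistant from A and B (both at squared distance 10), and every other site is strictly farther — so p lies on the A–B Voronoi edge.

A and B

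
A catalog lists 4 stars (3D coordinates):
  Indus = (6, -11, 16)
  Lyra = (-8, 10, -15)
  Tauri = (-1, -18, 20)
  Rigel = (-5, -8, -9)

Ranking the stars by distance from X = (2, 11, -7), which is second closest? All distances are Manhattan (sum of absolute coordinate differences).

Rigel

d(X, Indus) = |2−6| + |11−(-11)| + |-7−16| = 4 + 22 + 23 = 49
d(X, Lyra) = |2−(-8)| + |11−10| + |-7−(-15)| = 10 + 1 + 8 = 19
d(X, Tauri) = |2−(-1)| + |11−(-18)| + |-7−20| = 3 + 29 + 27 = 59
d(X, Rigel) = |2−(-5)| + |11−(-8)| + |-7−(-9)| = 7 + 19 + 2 = 28
Sorted ascending: Lyra, Rigel, Indus, … — the second-nearest is Rigel.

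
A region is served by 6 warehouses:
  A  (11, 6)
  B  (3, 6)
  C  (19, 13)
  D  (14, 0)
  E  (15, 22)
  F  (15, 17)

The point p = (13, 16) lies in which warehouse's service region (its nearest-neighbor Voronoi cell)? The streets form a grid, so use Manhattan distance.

F

d(p,A) = |13−11| + |16−6| = 2 + 10 = 12
d(p,B) = |13−3| + |16−6| = 10 + 10 = 20
d(p,C) = |13−19| + |16−13| = 6 + 3 = 9
d(p,D) = |13−14| + |16−0| = 1 + 16 = 17
d(p,E) = |13−15| + |16−22| = 2 + 6 = 8
d(p,F) = |13−15| + |16−17| = 2 + 1 = 3
F is nearest.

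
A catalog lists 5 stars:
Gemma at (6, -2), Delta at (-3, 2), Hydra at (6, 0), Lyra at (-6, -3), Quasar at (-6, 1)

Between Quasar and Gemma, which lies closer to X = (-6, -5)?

Quasar

Compare squared distances:
d²(X, Quasar) = (-6−(-6))² + (-5−1)² = 0 + 36 = 36
d²(X, Gemma) = (-6−6)² + (-5−(-2))² = 144 + 9 = 153
36 < 153, so Quasar is closer.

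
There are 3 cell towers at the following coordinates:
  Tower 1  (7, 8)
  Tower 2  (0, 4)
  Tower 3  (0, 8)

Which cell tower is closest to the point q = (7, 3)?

Tower 1

Since √ is increasing, it suffices to compare squared distances:
d²(q, Tower 1) = (7−7)² + (3−8)² = 0 + 25 = 25
d²(q, Tower 2) = (7−0)² + (3−4)² = 49 + 1 = 50
d²(q, Tower 3) = (7−0)² + (3−8)² = 49 + 25 = 74
The smallest is to Tower 1, so q lies in the Voronoi region of Tower 1.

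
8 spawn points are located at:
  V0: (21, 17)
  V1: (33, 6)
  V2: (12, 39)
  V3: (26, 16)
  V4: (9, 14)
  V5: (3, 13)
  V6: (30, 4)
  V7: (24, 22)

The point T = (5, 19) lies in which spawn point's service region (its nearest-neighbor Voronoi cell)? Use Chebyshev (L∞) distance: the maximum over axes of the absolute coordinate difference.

V4

d(T,V0) = max(16, 2) = 16
d(T,V1) = max(28, 13) = 28
d(T,V2) = max(7, 20) = 20
d(T,V3) = max(21, 3) = 21
d(T,V4) = max(4, 5) = 5
d(T,V5) = max(2, 6) = 6
d(T,V6) = max(25, 15) = 25
d(T,V7) = max(19, 3) = 19
Minimum is at V4.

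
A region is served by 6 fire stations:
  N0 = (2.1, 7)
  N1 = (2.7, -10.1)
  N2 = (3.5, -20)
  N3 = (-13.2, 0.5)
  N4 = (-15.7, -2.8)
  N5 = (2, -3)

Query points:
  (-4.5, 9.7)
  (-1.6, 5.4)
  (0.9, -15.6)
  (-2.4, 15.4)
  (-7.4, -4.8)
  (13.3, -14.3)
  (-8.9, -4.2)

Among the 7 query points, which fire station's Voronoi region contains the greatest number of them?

N0

(-4.5, 9.7) — d² to each: N0:50.85, N1:443.88, N2:946.09, N3:160.33, N4:281.69, N5:203.54 → nearest is N0
(-1.6, 5.4) — d² to each: N0:16.25, N1:258.74, N2:671.17, N3:158.57, N4:266.05, N5:83.52 → nearest is N0
(0.9, -15.6) — d² to each: N0:512.2, N1:33.49, N2:26.12, N3:458.02, N4:439.4, N5:159.97 → nearest is N2
(-2.4, 15.4) — d² to each: N0:90.81, N1:676.26, N2:1287.97, N3:338.65, N4:508.13, N5:357.92 → nearest is N0
(-7.4, -4.8) — d² to each: N0:229.49, N1:130.1, N2:349.85, N3:61.73, N4:72.89, N5:91.6 → nearest is N3
(13.3, -14.3) — d² to each: N0:579.13, N1:130, N2:128.53, N3:921.29, N4:973.25, N5:255.38 → nearest is N2
(-8.9, -4.2) — d² to each: N0:246.44, N1:169.37, N2:403.4, N3:40.58, N4:48.2, N5:120.25 → nearest is N3
Tally — N0:3, N2:2, N3:2. N0 captures the most (3).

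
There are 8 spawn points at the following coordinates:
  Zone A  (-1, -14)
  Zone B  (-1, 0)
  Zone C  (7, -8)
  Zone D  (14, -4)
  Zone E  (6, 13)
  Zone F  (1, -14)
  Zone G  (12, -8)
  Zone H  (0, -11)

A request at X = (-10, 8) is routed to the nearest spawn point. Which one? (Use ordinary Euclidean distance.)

Zone B

Compare squared distances (the ordering matches that of the actual distances):
d²(X, Zone A) = (-10−(-1))² + (8−(-14))² = 81 + 484 = 565
d²(X, Zone B) = (-10−(-1))² + (8−0)² = 81 + 64 = 145
d²(X, Zone C) = (-10−7)² + (8−(-8))² = 289 + 256 = 545
d²(X, Zone D) = (-10−14)² + (8−(-4))² = 576 + 144 = 720
d²(X, Zone E) = (-10−6)² + (8−13)² = 256 + 25 = 281
d²(X, Zone F) = (-10−1)² + (8−(-14))² = 121 + 484 = 605
d²(X, Zone G) = (-10−12)² + (8−(-8))² = 484 + 256 = 740
d²(X, Zone H) = (-10−0)² + (8−(-11))² = 100 + 361 = 461
Zone B is nearest.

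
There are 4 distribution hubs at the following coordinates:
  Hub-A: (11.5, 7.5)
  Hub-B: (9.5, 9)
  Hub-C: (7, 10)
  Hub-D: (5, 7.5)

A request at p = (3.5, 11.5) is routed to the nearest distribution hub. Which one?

Since √ is increasing, it suffices to compare squared distances:
d²(p, Hub-A) = (3.5−11.5)² + (11.5−7.5)² = 64 + 16 = 80
d²(p, Hub-B) = (3.5−9.5)² + (11.5−9)² = 36 + 6.25 = 42.25
d²(p, Hub-C) = (3.5−7)² + (11.5−10)² = 12.25 + 2.25 = 14.5
d²(p, Hub-D) = (3.5−5)² + (11.5−7.5)² = 2.25 + 16 = 18.25
Minimum is at Hub-C.

Hub-C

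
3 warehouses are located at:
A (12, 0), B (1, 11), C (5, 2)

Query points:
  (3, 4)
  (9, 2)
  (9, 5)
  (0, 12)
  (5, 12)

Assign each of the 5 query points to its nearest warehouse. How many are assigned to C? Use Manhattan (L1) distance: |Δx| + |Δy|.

(3, 4) — d to each: A:13, B:9, C:4 → nearest is C
(9, 2) — d to each: A:5, B:17, C:4 → nearest is C
(9, 5) — d to each: A:8, B:14, C:7 → nearest is C
(0, 12) — d to each: A:24, B:2, C:15 → nearest is B
(5, 12) — d to each: A:19, B:5, C:10 → nearest is B
3 of the 5 points have C as nearest.

3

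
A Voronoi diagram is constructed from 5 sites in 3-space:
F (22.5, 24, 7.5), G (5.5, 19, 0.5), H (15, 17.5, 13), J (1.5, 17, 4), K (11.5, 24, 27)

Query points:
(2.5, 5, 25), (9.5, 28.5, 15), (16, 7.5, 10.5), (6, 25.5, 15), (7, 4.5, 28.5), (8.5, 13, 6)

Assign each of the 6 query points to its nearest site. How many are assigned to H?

(2.5, 5, 25) — d² to each: F:1067.25, G:805.25, H:456.5, J:586, K:446 → nearest is K
(9.5, 28.5, 15) — d² to each: F:245.5, G:316.5, H:155.25, J:317.25, K:168.25 → nearest is H
(16, 7.5, 10.5) — d² to each: F:323.5, G:342.5, H:107.25, J:342.75, K:564.75 → nearest is H
(6, 25.5, 15) — d² to each: F:330.75, G:252.75, H:149, J:213.5, K:176.5 → nearest is H
(7, 4.5, 28.5) — d² to each: F:1061.5, G:996.5, H:473.25, J:786.75, K:402.75 → nearest is K
(8.5, 13, 6) — d² to each: F:319.25, G:75.25, H:111.5, J:69, K:571 → nearest is J
3 of the 6 points have H as nearest.

3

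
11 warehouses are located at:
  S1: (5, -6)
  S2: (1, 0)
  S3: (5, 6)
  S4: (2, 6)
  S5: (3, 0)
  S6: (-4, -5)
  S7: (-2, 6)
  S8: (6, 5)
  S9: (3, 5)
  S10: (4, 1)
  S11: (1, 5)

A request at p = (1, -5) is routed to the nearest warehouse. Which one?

S1

Compare squared distances (the ordering matches that of the actual distances):
|pS1|² = (1−5)² + (-5−(-6))² = 16 + 1 = 17
|pS2|² = (1−1)² + (-5−0)² = 0 + 25 = 25
|pS3|² = (1−5)² + (-5−6)² = 16 + 121 = 137
|pS4|² = (1−2)² + (-5−6)² = 1 + 121 = 122
|pS5|² = (1−3)² + (-5−0)² = 4 + 25 = 29
|pS6|² = (1−(-4))² + (-5−(-5))² = 25 + 0 = 25
|pS7|² = (1−(-2))² + (-5−6)² = 9 + 121 = 130
|pS8|² = (1−6)² + (-5−5)² = 25 + 100 = 125
|pS9|² = (1−3)² + (-5−5)² = 4 + 100 = 104
d²(p, S10) = (1−4)² + (-5−1)² = 9 + 36 = 45
d²(p, S11) = (1−1)² + (-5−5)² = 0 + 100 = 100
Minimum is at S1.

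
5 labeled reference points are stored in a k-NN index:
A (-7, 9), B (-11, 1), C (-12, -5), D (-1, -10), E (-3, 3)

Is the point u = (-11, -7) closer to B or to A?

Compare squared distances:
|uB|² = (-11−(-11))² + (-7−1)² = 0 + 64 = 64
|uA|² = (-11−(-7))² + (-7−9)² = 16 + 256 = 272
64 < 272, so B is closer.

B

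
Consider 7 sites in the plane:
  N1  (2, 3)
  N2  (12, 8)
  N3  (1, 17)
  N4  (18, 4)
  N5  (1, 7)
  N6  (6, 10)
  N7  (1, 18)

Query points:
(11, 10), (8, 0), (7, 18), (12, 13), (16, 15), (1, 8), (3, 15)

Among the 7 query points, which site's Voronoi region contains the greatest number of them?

(11, 10) — d² to each: N1:130, N2:5, N3:149, N4:85, N5:109, N6:25, N7:164 → nearest is N2
(8, 0) — d² to each: N1:45, N2:80, N3:338, N4:116, N5:98, N6:104, N7:373 → nearest is N1
(7, 18) — d² to each: N1:250, N2:125, N3:37, N4:317, N5:157, N6:65, N7:36 → nearest is N7
(12, 13) — d² to each: N1:200, N2:25, N3:137, N4:117, N5:157, N6:45, N7:146 → nearest is N2
(16, 15) — d² to each: N1:340, N2:65, N3:229, N4:125, N5:289, N6:125, N7:234 → nearest is N2
(1, 8) — d² to each: N1:26, N2:121, N3:81, N4:305, N5:1, N6:29, N7:100 → nearest is N5
(3, 15) — d² to each: N1:145, N2:130, N3:8, N4:346, N5:68, N6:34, N7:13 → nearest is N3
Tally — N1:1, N2:3, N3:1, N5:1, N7:1. N2 captures the most (3).

N2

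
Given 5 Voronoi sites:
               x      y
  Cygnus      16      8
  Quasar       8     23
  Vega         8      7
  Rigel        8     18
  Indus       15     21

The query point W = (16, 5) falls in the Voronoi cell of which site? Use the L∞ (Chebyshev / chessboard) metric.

Cygnus

d(W, Cygnus) = max(0, 3) = 3
d(W, Quasar) = max(8, 18) = 18
d(W, Vega) = max(8, 2) = 8
d(W, Rigel) = max(8, 13) = 13
d(W, Indus) = max(1, 16) = 16
Cygnus is nearest.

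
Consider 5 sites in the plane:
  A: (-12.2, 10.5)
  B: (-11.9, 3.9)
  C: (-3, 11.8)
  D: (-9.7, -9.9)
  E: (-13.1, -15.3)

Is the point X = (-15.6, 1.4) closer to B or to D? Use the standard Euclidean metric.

Compare squared distances:
|XB|² = (-15.6−(-11.9))² + (1.4−3.9)² = 13.69 + 6.25 = 19.94
|XD|² = (-15.6−(-9.7))² + (1.4−(-9.9))² = 34.81 + 127.69 = 162.5
19.94 < 162.5, so B is closer.

B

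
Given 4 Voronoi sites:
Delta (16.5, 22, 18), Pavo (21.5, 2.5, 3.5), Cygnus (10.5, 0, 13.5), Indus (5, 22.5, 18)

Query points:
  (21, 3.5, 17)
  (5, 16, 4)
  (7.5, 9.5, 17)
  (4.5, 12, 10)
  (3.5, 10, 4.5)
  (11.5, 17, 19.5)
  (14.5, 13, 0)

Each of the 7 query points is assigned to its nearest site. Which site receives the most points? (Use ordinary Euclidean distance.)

Cygnus

(21, 3.5, 17) — d² to each: Delta:363.5, Pavo:183.5, Cygnus:134.75, Indus:618 → nearest is Cygnus
(5, 16, 4) — d² to each: Delta:364.25, Pavo:454.75, Cygnus:376.5, Indus:238.25 → nearest is Indus
(7.5, 9.5, 17) — d² to each: Delta:238.25, Pavo:427.25, Cygnus:111.5, Indus:176.25 → nearest is Cygnus
(4.5, 12, 10) — d² to each: Delta:308, Pavo:421.5, Cygnus:192.25, Indus:174.5 → nearest is Indus
(3.5, 10, 4.5) — d² to each: Delta:495.25, Pavo:381.25, Cygnus:230, Indus:340.75 → nearest is Cygnus
(11.5, 17, 19.5) — d² to each: Delta:52.25, Pavo:566.25, Cygnus:326, Indus:74.75 → nearest is Delta
(14.5, 13, 0) — d² to each: Delta:409, Pavo:171.5, Cygnus:367.25, Indus:504.5 → nearest is Pavo
Tally — Delta:1, Pavo:1, Cygnus:3, Indus:2. Cygnus captures the most (3).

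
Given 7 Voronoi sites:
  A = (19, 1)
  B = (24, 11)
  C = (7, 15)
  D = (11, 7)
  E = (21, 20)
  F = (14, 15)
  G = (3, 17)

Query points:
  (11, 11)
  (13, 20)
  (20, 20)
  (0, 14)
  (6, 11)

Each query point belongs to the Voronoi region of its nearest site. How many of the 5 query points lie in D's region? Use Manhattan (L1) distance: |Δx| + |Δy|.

(11, 11) — d to each: A:18, B:13, C:8, D:4, E:19, F:7, G:14 → nearest is D
(13, 20) — d to each: A:25, B:20, C:11, D:15, E:8, F:6, G:13 → nearest is F
(20, 20) — d to each: A:20, B:13, C:18, D:22, E:1, F:11, G:20 → nearest is E
(0, 14) — d to each: A:32, B:27, C:8, D:18, E:27, F:15, G:6 → nearest is G
(6, 11) — d to each: A:23, B:18, C:5, D:9, E:24, F:12, G:9 → nearest is C
1 of the 5 points has D as nearest.

1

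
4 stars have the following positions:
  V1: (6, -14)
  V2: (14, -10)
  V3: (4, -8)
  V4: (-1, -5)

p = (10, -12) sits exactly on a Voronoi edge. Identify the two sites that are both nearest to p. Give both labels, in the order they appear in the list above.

V1 and V2

Squared distances from p to each site:
|pV1|² = (10−6)² + (-12−(-14))² = 16 + 4 = 20
|pV2|² = (10−14)² + (-12−(-10))² = 16 + 4 = 20
|pV3|² = (10−4)² + (-12−(-8))² = 36 + 16 = 52
|pV4|² = (10−(-1))² + (-12−(-5))² = 121 + 49 = 170
p is equidistant from V1 and V2 (both at squared distance 20), and every other site is strictly farther — so p lies on the V1–V2 Voronoi edge.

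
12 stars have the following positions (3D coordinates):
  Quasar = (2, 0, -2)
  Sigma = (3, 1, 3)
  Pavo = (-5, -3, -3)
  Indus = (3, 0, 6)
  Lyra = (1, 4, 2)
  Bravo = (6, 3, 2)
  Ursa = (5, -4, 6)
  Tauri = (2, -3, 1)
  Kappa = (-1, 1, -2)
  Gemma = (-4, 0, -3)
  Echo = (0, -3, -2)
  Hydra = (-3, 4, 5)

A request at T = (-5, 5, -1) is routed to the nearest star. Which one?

Since √ is increasing, it suffices to compare squared distances:
d²(T, Quasar) = 49 + 25 + 1 = 75
d²(T, Sigma) = 64 + 16 + 16 = 96
d²(T, Pavo) = 0 + 64 + 4 = 68
d²(T, Indus) = 64 + 25 + 49 = 138
d²(T, Lyra) = 36 + 1 + 9 = 46
d²(T, Bravo) = 121 + 4 + 9 = 134
d²(T, Ursa) = 100 + 81 + 49 = 230
d²(T, Tauri) = 49 + 64 + 4 = 117
d²(T, Kappa) = 16 + 16 + 1 = 33
d²(T, Gemma) = 1 + 25 + 4 = 30
d²(T, Echo) = 25 + 64 + 1 = 90
d²(T, Hydra) = 4 + 1 + 36 = 41
The smallest is to Gemma, so T lies in the Voronoi region of Gemma.

Gemma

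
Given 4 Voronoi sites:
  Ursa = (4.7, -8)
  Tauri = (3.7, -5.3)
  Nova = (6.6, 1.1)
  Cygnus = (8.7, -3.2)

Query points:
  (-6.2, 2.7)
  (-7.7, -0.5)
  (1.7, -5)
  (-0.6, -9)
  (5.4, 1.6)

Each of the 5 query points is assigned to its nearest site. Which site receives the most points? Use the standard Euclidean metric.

(-6.2, 2.7) — d² to each: Ursa:233.3, Tauri:162.01, Nova:166.4, Cygnus:256.82 → nearest is Tauri
(-7.7, -0.5) — d² to each: Ursa:210.01, Tauri:153, Nova:207.05, Cygnus:276.25 → nearest is Tauri
(1.7, -5) — d² to each: Ursa:18, Tauri:4.09, Nova:61.22, Cygnus:52.24 → nearest is Tauri
(-0.6, -9) — d² to each: Ursa:29.09, Tauri:32.18, Nova:153.85, Cygnus:120.13 → nearest is Ursa
(5.4, 1.6) — d² to each: Ursa:92.65, Tauri:50.5, Nova:1.69, Cygnus:33.93 → nearest is Nova
Tally — Ursa:1, Tauri:3, Nova:1. Tauri captures the most (3).

Tauri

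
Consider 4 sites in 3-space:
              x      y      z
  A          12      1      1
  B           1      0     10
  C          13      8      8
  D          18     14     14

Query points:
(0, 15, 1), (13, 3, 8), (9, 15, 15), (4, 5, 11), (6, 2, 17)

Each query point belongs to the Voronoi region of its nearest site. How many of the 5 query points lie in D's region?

1

(0, 15, 1) — d² to each: A:340, B:307, C:267, D:494 → nearest is C
(13, 3, 8) — d² to each: A:54, B:157, C:25, D:182 → nearest is C
(9, 15, 15) — d² to each: A:401, B:314, C:114, D:83 → nearest is D
(4, 5, 11) — d² to each: A:180, B:35, C:99, D:286 → nearest is B
(6, 2, 17) — d² to each: A:293, B:78, C:166, D:297 → nearest is B
1 of the 5 points has D as nearest.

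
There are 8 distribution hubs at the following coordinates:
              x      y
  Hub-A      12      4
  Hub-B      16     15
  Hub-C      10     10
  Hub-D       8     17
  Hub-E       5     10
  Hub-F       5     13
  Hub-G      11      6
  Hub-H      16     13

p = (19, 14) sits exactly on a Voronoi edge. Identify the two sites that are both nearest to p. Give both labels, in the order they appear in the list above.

Squared distances from p to each site:
d²(p, Hub-A) = (19−12)² + (14−4)² = 49 + 100 = 149
d²(p, Hub-B) = (19−16)² + (14−15)² = 9 + 1 = 10
d²(p, Hub-C) = (19−10)² + (14−10)² = 81 + 16 = 97
d²(p, Hub-D) = (19−8)² + (14−17)² = 121 + 9 = 130
d²(p, Hub-E) = (19−5)² + (14−10)² = 196 + 16 = 212
d²(p, Hub-F) = (19−5)² + (14−13)² = 196 + 1 = 197
d²(p, Hub-G) = (19−11)² + (14−6)² = 64 + 64 = 128
d²(p, Hub-H) = (19−16)² + (14−13)² = 9 + 1 = 10
p is equidistant from Hub-B and Hub-H (both at squared distance 10), and every other site is strictly farther — so p lies on the Hub-B–Hub-H Voronoi edge.

Hub-B and Hub-H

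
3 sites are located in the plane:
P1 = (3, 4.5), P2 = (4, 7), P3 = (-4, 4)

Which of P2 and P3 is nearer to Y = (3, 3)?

P2

Compare squared distances:
|YP2|² = (3−4)² + (3−7)² = 1 + 16 = 17
|YP3|² = (3−(-4))² + (3−4)² = 49 + 1 = 50
17 < 50, so P2 is closer.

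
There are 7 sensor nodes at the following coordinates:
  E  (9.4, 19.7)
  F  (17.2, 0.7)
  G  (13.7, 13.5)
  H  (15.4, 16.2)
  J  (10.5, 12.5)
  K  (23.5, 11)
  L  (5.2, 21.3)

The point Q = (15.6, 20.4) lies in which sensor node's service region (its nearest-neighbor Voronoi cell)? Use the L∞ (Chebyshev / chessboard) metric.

d(Q,E) = max(6.2, 0.7) = 6.2
d(Q,F) = max(1.6, 19.7) = 19.7
d(Q,G) = max(1.9, 6.9) = 6.9
d(Q,H) = max(0.2, 4.2) = 4.2
d(Q,J) = max(5.1, 7.9) = 7.9
d(Q,K) = max(7.9, 9.4) = 9.4
d(Q,L) = max(10.4, 0.9) = 10.4
The smallest is to H, so Q lies in the Voronoi region of H.

H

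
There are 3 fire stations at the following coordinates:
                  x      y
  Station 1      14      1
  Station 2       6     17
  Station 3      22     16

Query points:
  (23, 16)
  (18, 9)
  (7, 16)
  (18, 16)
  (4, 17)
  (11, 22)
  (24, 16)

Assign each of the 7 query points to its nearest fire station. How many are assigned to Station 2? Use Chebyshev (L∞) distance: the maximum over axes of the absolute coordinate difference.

3

(23, 16) — d to each: Station 1:15, Station 2:17, Station 3:1 → nearest is Station 3
(18, 9) — d to each: Station 1:8, Station 2:12, Station 3:7 → nearest is Station 3
(7, 16) — d to each: Station 1:15, Station 2:1, Station 3:15 → nearest is Station 2
(18, 16) — d to each: Station 1:15, Station 2:12, Station 3:4 → nearest is Station 3
(4, 17) — d to each: Station 1:16, Station 2:2, Station 3:18 → nearest is Station 2
(11, 22) — d to each: Station 1:21, Station 2:5, Station 3:11 → nearest is Station 2
(24, 16) — d to each: Station 1:15, Station 2:18, Station 3:2 → nearest is Station 3
3 of the 7 points have Station 2 as nearest.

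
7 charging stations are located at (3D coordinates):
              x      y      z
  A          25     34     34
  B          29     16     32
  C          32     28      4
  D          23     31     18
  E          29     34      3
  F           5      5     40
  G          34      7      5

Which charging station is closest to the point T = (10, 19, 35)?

F

Compare squared distances (the ordering matches that of the actual distances):
|TA|² = (10−25)² + (19−34)² + (35−34)² = 225 + 225 + 1 = 451
|TB|² = (10−29)² + (19−16)² + (35−32)² = 361 + 9 + 9 = 379
|TC|² = (10−32)² + (19−28)² + (35−4)² = 484 + 81 + 961 = 1526
|TD|² = (10−23)² + (19−31)² + (35−18)² = 169 + 144 + 289 = 602
|TE|² = (10−29)² + (19−34)² + (35−3)² = 361 + 225 + 1024 = 1610
|TF|² = (10−5)² + (19−5)² + (35−40)² = 25 + 196 + 25 = 246
|TG|² = (10−34)² + (19−7)² + (35−5)² = 576 + 144 + 900 = 1620
Minimum is at F.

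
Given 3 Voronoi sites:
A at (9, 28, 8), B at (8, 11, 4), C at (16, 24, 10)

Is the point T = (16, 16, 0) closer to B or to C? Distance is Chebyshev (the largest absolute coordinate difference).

d(T,B) = max(8, 5, 4) = 8
d(T,C) = max(0, 8, 10) = 10
8 < 10, so B is closer.

B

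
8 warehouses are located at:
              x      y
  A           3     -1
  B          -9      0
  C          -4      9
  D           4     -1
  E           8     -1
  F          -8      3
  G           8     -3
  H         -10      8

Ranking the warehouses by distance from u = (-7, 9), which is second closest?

Compare squared distances (the ordering matches that of the actual distances):
|uA|² = 100 + 100 = 200
|uB|² = 4 + 81 = 85
|uC|² = 9 + 0 = 9
|uD|² = 121 + 100 = 221
|uE|² = 225 + 100 = 325
|uF|² = 1 + 36 = 37
|uG|² = 225 + 144 = 369
|uH|² = 9 + 1 = 10
Sorted ascending: C, H, F, … — the second-nearest is H.

H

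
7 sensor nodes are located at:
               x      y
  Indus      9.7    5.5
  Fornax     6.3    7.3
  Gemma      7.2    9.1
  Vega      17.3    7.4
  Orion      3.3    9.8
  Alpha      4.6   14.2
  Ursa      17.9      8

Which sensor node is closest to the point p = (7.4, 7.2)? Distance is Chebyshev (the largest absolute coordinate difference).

d(p, Indus) = max(2.3, 1.7) = 2.3
d(p, Fornax) = max(1.1, 0.1) = 1.1
d(p, Gemma) = max(0.2, 1.9) = 1.9
d(p, Vega) = max(9.9, 0.2) = 9.9
d(p, Orion) = max(4.1, 2.6) = 4.1
d(p, Alpha) = max(2.8, 7) = 7
d(p, Ursa) = max(10.5, 0.8) = 10.5
Minimum is at Fornax.

Fornax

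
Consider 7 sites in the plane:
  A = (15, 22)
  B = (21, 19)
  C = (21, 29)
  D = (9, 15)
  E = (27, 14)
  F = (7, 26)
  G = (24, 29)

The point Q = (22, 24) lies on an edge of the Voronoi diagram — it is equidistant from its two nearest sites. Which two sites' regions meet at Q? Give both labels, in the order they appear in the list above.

B and C

Squared distances from Q to each site:
|QA|² = 49 + 4 = 53
|QB|² = 1 + 25 = 26
|QC|² = 1 + 25 = 26
|QD|² = 169 + 81 = 250
|QE|² = 25 + 100 = 125
|QF|² = 225 + 4 = 229
|QG|² = 4 + 25 = 29
Q is equidistant from B and C (both at squared distance 26), and every other site is strictly farther — so Q lies on the B–C Voronoi edge.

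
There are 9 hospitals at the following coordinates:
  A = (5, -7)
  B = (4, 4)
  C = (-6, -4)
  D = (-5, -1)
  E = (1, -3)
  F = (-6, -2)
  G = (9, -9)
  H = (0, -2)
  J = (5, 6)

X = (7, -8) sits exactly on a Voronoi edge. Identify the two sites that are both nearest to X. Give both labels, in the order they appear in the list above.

A and G

Squared distances from X to each site:
|XA|² = 4 + 1 = 5
|XB|² = 9 + 144 = 153
|XC|² = 169 + 16 = 185
|XD|² = 144 + 49 = 193
|XE|² = 36 + 25 = 61
|XF|² = 169 + 36 = 205
|XG|² = 4 + 1 = 5
|XH|² = 49 + 36 = 85
|XJ|² = 4 + 196 = 200
X is equidistant from A and G (both at squared distance 5), and every other site is strictly farther — so X lies on the A–G Voronoi edge.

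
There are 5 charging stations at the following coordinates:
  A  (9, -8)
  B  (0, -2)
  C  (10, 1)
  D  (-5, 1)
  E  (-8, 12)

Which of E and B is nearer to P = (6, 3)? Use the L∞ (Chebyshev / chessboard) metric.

d(P,E) = max(14, 9) = 14
d(P,B) = max(6, 5) = 6
14 > 6, so B is closer.

B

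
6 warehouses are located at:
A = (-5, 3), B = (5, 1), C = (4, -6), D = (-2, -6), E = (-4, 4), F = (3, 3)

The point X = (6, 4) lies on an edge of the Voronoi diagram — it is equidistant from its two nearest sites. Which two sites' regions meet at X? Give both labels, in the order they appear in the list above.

Squared distances from X to each site:
|XA|² = (6−(-5))² + (4−3)² = 121 + 1 = 122
|XB|² = (6−5)² + (4−1)² = 1 + 9 = 10
|XC|² = (6−4)² + (4−(-6))² = 4 + 100 = 104
|XD|² = (6−(-2))² + (4−(-6))² = 64 + 100 = 164
|XE|² = (6−(-4))² + (4−4)² = 100 + 0 = 100
|XF|² = (6−3)² + (4−3)² = 9 + 1 = 10
X is equidistant from B and F (both at squared distance 10), and every other site is strictly farther — so X lies on the B–F Voronoi edge.

B and F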